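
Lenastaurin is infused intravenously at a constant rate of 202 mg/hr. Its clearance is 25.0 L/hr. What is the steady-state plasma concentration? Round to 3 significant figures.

8.08 µg/mL

Css = infusion rate / CL = 202 / 25.0 ≈ 8.08 µg/mL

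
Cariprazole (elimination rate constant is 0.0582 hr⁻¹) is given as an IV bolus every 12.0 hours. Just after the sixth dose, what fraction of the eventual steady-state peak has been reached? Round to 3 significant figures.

f_n = 1 − e^(−nkτ) = 1 − e^(−6 × 0.05820 × 12.0) = 1 − e^(−4.190) = 1 − 0.01514 ≈ 0.985

0.985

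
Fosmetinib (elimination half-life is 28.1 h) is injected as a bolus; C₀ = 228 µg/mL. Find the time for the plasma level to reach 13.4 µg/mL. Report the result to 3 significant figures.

k = ln 2 / 28.1 = 0.02467 h⁻¹
C(t) = C₀ e^(−kt)  ⇒  t = ln(C₀/C) / k
t = ln(228/13.4) / 0.02467 = 2.834 / 0.02467 ≈ 115 hours

115 hours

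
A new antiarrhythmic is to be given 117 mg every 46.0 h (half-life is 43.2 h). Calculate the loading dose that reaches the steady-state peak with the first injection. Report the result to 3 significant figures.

224 mg

k = ln 2 / 43.2 = 0.01605 h⁻¹
Accumulation ratio R = 1 / (1 − e^(−kτ)) = 1 / (1 − e^(−0.01605×46.0)) = 1 / (1 − 0.4780) = 1.916
Loading dose = maintenance dose × R = 117 × 1.916 ≈ 224 mg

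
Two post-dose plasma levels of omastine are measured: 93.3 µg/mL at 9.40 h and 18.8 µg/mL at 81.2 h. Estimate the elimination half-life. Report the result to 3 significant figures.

31.1 hours

k = ln(C₁/C₂) / (t₂ − t₁) = ln(93.3/18.8) / (81.2 − 9.40)
  = 1.602 / 71.80 = 0.02231 h⁻¹
t½ = ln 2 / k = ln 2 / 0.02231 ≈ 31.1 hours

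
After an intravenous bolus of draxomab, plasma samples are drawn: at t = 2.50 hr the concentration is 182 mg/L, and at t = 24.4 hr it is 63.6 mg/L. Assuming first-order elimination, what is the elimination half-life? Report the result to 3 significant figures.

k = ln(C₁/C₂) / (t₂ − t₁) = ln(182/63.6) / (24.4 − 2.50)
  = 1.051 / 21.90 = 0.04801 hr⁻¹
t½ = ln 2 / k = ln 2 / 0.04801 ≈ 14.4 hours

14.4 hours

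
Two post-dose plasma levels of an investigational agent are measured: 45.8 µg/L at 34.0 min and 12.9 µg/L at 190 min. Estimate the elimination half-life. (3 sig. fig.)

k = ln(C₁/C₂) / (t₂ − t₁) = ln(45.8/12.9) / (190 − 34.0)
  = 1.267 / 156.0 = 0.008122 min⁻¹
t½ = ln 2 / k = ln 2 / 0.008122 ≈ 85.3 minutes

85.3 minutes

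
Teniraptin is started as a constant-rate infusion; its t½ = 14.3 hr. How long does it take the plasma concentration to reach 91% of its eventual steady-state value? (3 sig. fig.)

49.7 hours

k = ln 2 / 14.3 = 0.04847 hr⁻¹
f = 1 − e^(−kt)  ⇒  t = −ln(1 − f) / k
t = −ln(1 − 0.91) / 0.04847 = 2.408 / 0.04847 ≈ 49.7 hours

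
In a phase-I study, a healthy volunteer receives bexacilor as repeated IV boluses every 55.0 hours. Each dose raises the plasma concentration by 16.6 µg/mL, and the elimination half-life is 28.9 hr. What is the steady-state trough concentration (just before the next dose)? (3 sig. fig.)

k = ln 2 / 28.9 = 0.02398 hr⁻¹
Fraction remaining after one interval: e^(−kτ) = e^(−0.02398 × 55.0) = 0.2674
R = 1 / (1 − 0.2674) = 1.365
Css,max = 16.6 × 1.365 = 22.66 µg/mL
Css,min = Css,max × e^(−kτ) = 22.66 × 0.2674 ≈ 6.06 µg/mL

6.06 µg/mL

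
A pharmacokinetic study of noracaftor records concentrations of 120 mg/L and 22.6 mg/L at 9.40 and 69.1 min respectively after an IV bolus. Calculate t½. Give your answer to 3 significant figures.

k = ln(C₁/C₂) / (t₂ − t₁) = ln(120/22.6) / (69.1 − 9.40)
  = 1.670 / 59.70 = 0.02797 min⁻¹
t½ = ln 2 / k = ln 2 / 0.02797 ≈ 24.8 minutes

24.8 minutes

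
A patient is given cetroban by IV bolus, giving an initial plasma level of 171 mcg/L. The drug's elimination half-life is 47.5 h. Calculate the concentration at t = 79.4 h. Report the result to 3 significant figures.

53.7 mcg/L

k = ln 2 / 47.5 = 0.01459 h⁻¹
79.4 h is 1.672 half-lives, so C = 171 × (1/2)^1.672 = 171 × 0.3139 ≈ 53.7 mcg/L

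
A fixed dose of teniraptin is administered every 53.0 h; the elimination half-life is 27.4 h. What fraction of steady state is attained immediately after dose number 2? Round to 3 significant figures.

k = ln 2 / 27.4 = 0.02530 h⁻¹
f_n = 1 − e^(−nkτ) = 1 − e^(−2 × 0.02530 × 53.0) = 1 − e^(−2.682) = 1 − 0.06846 ≈ 0.932

0.932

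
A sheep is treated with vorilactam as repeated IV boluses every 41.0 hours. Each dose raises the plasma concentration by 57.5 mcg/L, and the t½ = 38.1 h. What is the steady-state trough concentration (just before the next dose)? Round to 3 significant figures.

k = ln 2 / 38.1 = 0.01819 h⁻¹
Fraction remaining after one interval: e^(−kτ) = e^(−0.01819 × 41.0) = 0.4743
R = 1 / (1 − 0.4743) = 1.902
Css,max = 57.5 × 1.902 = 109.4 mcg/L
Css,min = Css,max × e^(−kτ) = 109.4 × 0.4743 ≈ 51.9 mcg/L

51.9 mcg/L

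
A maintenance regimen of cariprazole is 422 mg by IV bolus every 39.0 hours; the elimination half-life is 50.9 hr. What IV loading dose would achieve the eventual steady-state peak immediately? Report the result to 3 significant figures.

k = ln 2 / 50.9 = 0.01362 hr⁻¹
Accumulation ratio R = 1 / (1 − e^(−kτ)) = 1 / (1 − e^(−0.01362×39.0)) = 1 / (1 − 0.5880) = 2.427
Loading dose = maintenance dose × R = 422 × 2.427 ≈ 1020 mg

1020 mg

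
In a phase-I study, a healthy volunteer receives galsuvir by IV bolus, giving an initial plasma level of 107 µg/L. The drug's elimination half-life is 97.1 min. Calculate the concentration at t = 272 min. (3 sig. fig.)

15.4 µg/L

k = ln 2 / 97.1 = 0.007138 min⁻¹
C(t) = C₀ e^(−kt) = 107 × e^(−0.007138 × 272) = 107 × e^(−1.942) = 107 × 0.1435 ≈ 15.4 µg/L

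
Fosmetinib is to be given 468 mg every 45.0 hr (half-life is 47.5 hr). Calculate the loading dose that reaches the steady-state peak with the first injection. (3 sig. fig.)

k = ln 2 / 47.5 = 0.01459 hr⁻¹
Accumulation ratio R = 1 / (1 − e^(−kτ)) = 1 / (1 − e^(−0.01459×45.0)) = 1 / (1 − 0.5186) = 2.077
Loading dose = maintenance dose × R = 468 × 2.077 ≈ 972 mg

972 mg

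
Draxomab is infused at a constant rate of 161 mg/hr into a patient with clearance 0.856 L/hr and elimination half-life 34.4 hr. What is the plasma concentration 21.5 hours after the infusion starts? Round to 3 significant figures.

Css = rate / CL = 161 / 0.856 = 188.1 µg/mL
k = ln 2 / 34.4 = 0.02015 hr⁻¹
C(t) = Css (1 − e^(−kt)) = 188.1 × (1 − e^(−0.4332)) = 188.1 × 0.3516 ≈ 66.1 µg/mL

66.1 µg/mL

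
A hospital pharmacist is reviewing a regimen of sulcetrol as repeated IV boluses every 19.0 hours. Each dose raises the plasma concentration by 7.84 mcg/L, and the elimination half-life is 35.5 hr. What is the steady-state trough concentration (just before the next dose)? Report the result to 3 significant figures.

17.5 mcg/L

k = ln 2 / 35.5 = 0.01953 hr⁻¹
Fraction remaining after one interval: e^(−kτ) = e^(−0.01953 × 19.0) = 0.6901
R = 1 / (1 − 0.6901) = 3.226
Css,max = 7.84 × 3.226 = 25.30 mcg/L
Css,min = Css,max × e^(−kτ) = 25.30 × 0.6901 ≈ 17.5 mcg/L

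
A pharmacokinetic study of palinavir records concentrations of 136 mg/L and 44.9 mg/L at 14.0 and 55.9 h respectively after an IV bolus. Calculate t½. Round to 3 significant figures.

k = ln(C₁/C₂) / (t₂ − t₁) = ln(136/44.9) / (55.9 − 14.0)
  = 1.108 / 41.90 = 0.02645 h⁻¹
t½ = ln 2 / k = ln 2 / 0.02645 ≈ 26.2 hours

26.2 hours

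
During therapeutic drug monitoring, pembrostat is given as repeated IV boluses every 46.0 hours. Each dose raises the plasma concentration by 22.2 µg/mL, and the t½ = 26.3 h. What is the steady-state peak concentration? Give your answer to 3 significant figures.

k = ln 2 / 26.3 = 0.02636 h⁻¹
Fraction remaining after one interval: e^(−kτ) = e^(−0.02636 × 46.0) = 0.2975
R = 1 / (1 − 0.2975) = 1.423
Css,max = 22.2 × 1.423 ≈ 31.6 µg/mL

31.6 µg/mL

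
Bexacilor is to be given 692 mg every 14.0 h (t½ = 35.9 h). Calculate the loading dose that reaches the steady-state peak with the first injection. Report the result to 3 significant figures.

2920 mg

k = ln 2 / 35.9 = 0.01931 h⁻¹
Accumulation ratio R = 1 / (1 − e^(−kτ)) = 1 / (1 − e^(−0.01931×14.0)) = 1 / (1 − 0.7631) = 4.222
Loading dose = maintenance dose × R = 692 × 4.222 ≈ 2920 mg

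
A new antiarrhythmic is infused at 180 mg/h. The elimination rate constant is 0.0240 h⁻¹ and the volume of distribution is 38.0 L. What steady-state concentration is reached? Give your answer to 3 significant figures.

197 mg/L

CL = k · V = 0.0240 × 38.0 = 0.9120 L/h
Css = rate / CL = 180 / 0.9120 ≈ 197 mg/L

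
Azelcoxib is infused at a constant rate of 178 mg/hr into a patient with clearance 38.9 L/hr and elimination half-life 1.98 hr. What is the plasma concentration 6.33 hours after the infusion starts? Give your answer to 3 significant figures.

4.08 µg/mL

Css = rate / CL = 178 / 38.9 = 4.576 µg/mL
k = ln 2 / 1.98 = 0.3501 hr⁻¹
C(t) = Css (1 − e^(−kt)) = 4.576 × (1 − e^(−2.216)) = 4.576 × 0.8910 ≈ 4.08 µg/mL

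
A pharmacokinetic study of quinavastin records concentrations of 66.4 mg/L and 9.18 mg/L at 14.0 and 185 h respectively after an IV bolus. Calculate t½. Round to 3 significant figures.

k = ln(C₁/C₂) / (t₂ − t₁) = ln(66.4/9.18) / (185 − 14.0)
  = 1.979 / 171.0 = 0.01157 h⁻¹
t½ = ln 2 / k = ln 2 / 0.01157 ≈ 59.9 hours

59.9 hours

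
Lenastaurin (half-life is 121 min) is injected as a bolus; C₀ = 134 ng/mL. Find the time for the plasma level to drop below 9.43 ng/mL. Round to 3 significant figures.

463 minutes

k = ln 2 / 121 = 0.005728 min⁻¹
C(t) = C₀ e^(−kt)  ⇒  t = ln(C₀/C) / k
t = ln(134/9.43) / 0.005728 = 2.654 / 0.005728 ≈ 463 minutes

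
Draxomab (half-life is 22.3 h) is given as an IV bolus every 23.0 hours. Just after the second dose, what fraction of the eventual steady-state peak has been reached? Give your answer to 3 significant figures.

k = ln 2 / 22.3 = 0.03108 h⁻¹
f_n = 1 − e^(−nkτ) = 1 − e^(−2 × 0.03108 × 23.0) = 1 − e^(−1.430) = 1 − 0.2394 ≈ 0.761

0.761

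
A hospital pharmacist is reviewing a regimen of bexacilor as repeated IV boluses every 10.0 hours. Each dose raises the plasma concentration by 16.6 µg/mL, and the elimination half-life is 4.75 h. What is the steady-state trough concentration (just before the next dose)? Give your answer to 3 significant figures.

5.03 µg/mL

k = ln 2 / 4.75 = 0.1459 h⁻¹
Fraction remaining after one interval: e^(−kτ) = e^(−0.1459 × 10.0) = 0.2324
R = 1 / (1 − 0.2324) = 1.303
Css,max = 16.6 × 1.303 = 21.63 µg/mL
Css,min = Css,max × e^(−kτ) = 21.63 × 0.2324 ≈ 5.03 µg/mL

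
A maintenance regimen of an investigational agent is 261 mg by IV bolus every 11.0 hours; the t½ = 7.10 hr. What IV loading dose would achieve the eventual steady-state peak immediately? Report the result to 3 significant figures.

396 mg

k = ln 2 / 7.10 = 0.09763 hr⁻¹
Accumulation ratio R = 1 / (1 − e^(−kτ)) = 1 / (1 − e^(−0.09763×11.0)) = 1 / (1 − 0.3417) = 1.519
Loading dose = maintenance dose × R = 261 × 1.519 ≈ 396 mg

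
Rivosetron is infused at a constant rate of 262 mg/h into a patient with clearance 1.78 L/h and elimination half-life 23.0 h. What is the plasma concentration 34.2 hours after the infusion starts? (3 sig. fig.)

Css = rate / CL = 262 / 1.78 = 147.2 mg/L
k = ln 2 / 23.0 = 0.03014 h⁻¹
C(t) = Css (1 − e^(−kt)) = 147.2 × (1 − e^(−1.031)) = 147.2 × 0.6432 ≈ 94.7 mg/L

94.7 mg/L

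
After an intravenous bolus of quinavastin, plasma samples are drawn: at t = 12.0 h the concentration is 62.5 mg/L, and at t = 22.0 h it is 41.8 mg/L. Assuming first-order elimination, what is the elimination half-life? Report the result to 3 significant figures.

k = ln(C₁/C₂) / (t₂ − t₁) = ln(62.5/41.8) / (22.0 − 12.0)
  = 0.4023 / 10.00 = 0.04023 h⁻¹
t½ = ln 2 / k = ln 2 / 0.04023 ≈ 17.2 hours

17.2 hours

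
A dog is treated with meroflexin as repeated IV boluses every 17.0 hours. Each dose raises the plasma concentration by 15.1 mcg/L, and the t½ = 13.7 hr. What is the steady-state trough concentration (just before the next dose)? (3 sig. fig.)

k = ln 2 / 13.7 = 0.05059 hr⁻¹
Fraction remaining after one interval: e^(−kτ) = e^(−0.05059 × 17.0) = 0.4231
R = 1 / (1 − 0.4231) = 1.733
Css,max = 15.1 × 1.733 = 26.18 mcg/L
Css,min = Css,max × e^(−kτ) = 26.18 × 0.4231 ≈ 11.1 mcg/L

11.1 mcg/L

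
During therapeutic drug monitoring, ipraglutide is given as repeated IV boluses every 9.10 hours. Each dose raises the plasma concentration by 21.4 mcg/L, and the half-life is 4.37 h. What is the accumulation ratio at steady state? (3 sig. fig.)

k = ln 2 / 4.37 = 0.1586 h⁻¹
Fraction remaining after one interval: e^(−kτ) = e^(−0.1586 × 9.10) = 0.2361
R = 1 / (1 − 0.2361) = 1 / 0.7639 ≈ 1.31

1.31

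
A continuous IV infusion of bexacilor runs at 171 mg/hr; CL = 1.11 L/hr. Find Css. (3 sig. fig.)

Css = infusion rate / CL = 171 / 1.11 ≈ 154 mg/L

154 mg/L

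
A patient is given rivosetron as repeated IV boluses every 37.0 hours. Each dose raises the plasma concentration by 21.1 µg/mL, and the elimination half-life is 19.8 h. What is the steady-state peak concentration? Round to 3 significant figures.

k = ln 2 / 19.8 = 0.03501 h⁻¹
Fraction remaining after one interval: e^(−kτ) = e^(−0.03501 × 37.0) = 0.2738
R = 1 / (1 − 0.2738) = 1.377
Css,max = 21.1 × 1.377 ≈ 29.1 µg/mL

29.1 µg/mL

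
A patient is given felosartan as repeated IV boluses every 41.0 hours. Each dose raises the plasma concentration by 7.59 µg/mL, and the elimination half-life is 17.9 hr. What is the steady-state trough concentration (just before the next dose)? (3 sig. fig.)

k = ln 2 / 17.9 = 0.03872 hr⁻¹
Fraction remaining after one interval: e^(−kτ) = e^(−0.03872 × 41.0) = 0.2044
R = 1 / (1 − 0.2044) = 1.257
Css,max = 7.59 × 1.257 = 9.540 µg/mL
Css,min = Css,max × e^(−kτ) = 9.540 × 0.2044 ≈ 1.95 µg/mL

1.95 µg/mL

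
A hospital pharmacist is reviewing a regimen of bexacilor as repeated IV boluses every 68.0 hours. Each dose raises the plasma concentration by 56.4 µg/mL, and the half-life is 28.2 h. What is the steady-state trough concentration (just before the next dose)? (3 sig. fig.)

k = ln 2 / 28.2 = 0.02458 h⁻¹
Fraction remaining after one interval: e^(−kτ) = e^(−0.02458 × 68.0) = 0.1880
R = 1 / (1 − 0.1880) = 1.231
Css,max = 56.4 × 1.231 = 69.46 µg/mL
Css,min = Css,max × e^(−kτ) = 69.46 × 0.1880 ≈ 13.1 µg/mL

13.1 µg/mL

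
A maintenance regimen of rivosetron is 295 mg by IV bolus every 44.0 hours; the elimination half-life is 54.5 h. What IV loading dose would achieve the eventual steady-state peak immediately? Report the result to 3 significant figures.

688 mg

k = ln 2 / 54.5 = 0.01272 h⁻¹
Accumulation ratio R = 1 / (1 − e^(−kτ)) = 1 / (1 − e^(−0.01272×44.0)) = 1 / (1 − 0.5714) = 2.333
Loading dose = maintenance dose × R = 295 × 2.333 ≈ 688 mg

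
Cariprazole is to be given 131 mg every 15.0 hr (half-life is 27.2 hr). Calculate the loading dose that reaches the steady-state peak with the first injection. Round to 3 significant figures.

k = ln 2 / 27.2 = 0.02548 hr⁻¹
Accumulation ratio R = 1 / (1 − e^(−kτ)) = 1 / (1 − e^(−0.02548×15.0)) = 1 / (1 − 0.6823) = 3.148
Loading dose = maintenance dose × R = 131 × 3.148 ≈ 412 mg

412 mg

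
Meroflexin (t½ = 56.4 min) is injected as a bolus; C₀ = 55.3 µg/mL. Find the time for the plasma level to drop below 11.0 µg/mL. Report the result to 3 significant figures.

131 minutes

k = ln 2 / 56.4 = 0.01229 min⁻¹
C(t) = C₀ e^(−kt)  ⇒  t = ln(C₀/C) / k
t = ln(55.3/11.0) / 0.01229 = 1.615 / 0.01229 ≈ 131 minutes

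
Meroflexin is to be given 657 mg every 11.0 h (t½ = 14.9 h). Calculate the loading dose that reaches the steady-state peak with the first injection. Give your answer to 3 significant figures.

1640 mg

k = ln 2 / 14.9 = 0.04652 h⁻¹
Accumulation ratio R = 1 / (1 − e^(−kτ)) = 1 / (1 − e^(−0.04652×11.0)) = 1 / (1 − 0.5995) = 2.497
Loading dose = maintenance dose × R = 657 × 2.497 ≈ 1640 mg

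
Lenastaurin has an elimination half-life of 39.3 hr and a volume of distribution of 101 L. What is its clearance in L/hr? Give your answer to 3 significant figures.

1.78 L/hr

k = ln 2 / t½ = ln 2 / 39.3 = 0.01764 hr⁻¹
CL = k · V = 0.01764 × 101 ≈ 1.78 L/hr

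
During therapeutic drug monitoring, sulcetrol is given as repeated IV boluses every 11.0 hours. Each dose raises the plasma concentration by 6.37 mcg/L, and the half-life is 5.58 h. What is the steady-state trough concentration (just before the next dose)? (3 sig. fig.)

2.18 mcg/L

k = ln 2 / 5.58 = 0.1242 h⁻¹
Fraction remaining after one interval: e^(−kτ) = e^(−0.1242 × 11.0) = 0.2550
R = 1 / (1 − 0.2550) = 1.342
Css,max = 6.37 × 1.342 = 8.551 mcg/L
Css,min = Css,max × e^(−kτ) = 8.551 × 0.2550 ≈ 2.18 mcg/L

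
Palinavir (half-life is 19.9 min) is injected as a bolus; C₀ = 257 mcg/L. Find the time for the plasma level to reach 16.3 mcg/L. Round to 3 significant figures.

79.2 minutes

k = ln 2 / 19.9 = 0.03483 min⁻¹
C(t) = C₀ e^(−kt)  ⇒  t = ln(C₀/C) / k
t = ln(257/16.3) / 0.03483 = 2.758 / 0.03483 ≈ 79.2 minutes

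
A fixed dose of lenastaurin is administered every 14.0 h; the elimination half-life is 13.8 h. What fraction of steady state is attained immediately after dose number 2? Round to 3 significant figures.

k = ln 2 / 13.8 = 0.05023 h⁻¹
f_n = 1 − e^(−nkτ) = 1 − e^(−2 × 0.05023 × 14.0) = 1 − e^(−1.406) = 1 − 0.2450 ≈ 0.755

0.755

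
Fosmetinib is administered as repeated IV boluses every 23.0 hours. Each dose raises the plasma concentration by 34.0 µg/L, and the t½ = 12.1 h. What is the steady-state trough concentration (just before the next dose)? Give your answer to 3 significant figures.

12.4 µg/L

k = ln 2 / 12.1 = 0.05728 h⁻¹
Fraction remaining after one interval: e^(−kτ) = e^(−0.05728 × 23.0) = 0.2678
R = 1 / (1 − 0.2678) = 1.366
Css,max = 34.0 × 1.366 = 46.43 µg/L
Css,min = Css,max × e^(−kτ) = 46.43 × 0.2678 ≈ 12.4 µg/L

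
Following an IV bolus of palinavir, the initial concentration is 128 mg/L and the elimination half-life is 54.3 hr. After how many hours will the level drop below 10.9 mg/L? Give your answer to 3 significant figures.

k = ln 2 / 54.3 = 0.01277 hr⁻¹
C(t) = C₀ e^(−kt)  ⇒  t = ln(C₀/C) / k
t = ln(128/10.9) / 0.01277 = 2.463 / 0.01277 ≈ 193 hours

193 hours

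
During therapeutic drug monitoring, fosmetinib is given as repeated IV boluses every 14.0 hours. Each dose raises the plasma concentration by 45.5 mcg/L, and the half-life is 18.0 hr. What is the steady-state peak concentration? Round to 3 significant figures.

109 mcg/L

k = ln 2 / 18.0 = 0.03851 hr⁻¹
Fraction remaining after one interval: e^(−kτ) = e^(−0.03851 × 14.0) = 0.5833
R = 1 / (1 − 0.5833) = 2.400
Css,max = 45.5 × 2.400 ≈ 109 mcg/L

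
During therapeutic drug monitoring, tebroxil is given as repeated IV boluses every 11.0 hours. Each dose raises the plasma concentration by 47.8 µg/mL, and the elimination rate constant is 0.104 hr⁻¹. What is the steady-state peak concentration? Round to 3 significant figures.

70.1 µg/mL

Fraction remaining after one interval: e^(−kτ) = e^(−0.1040 × 11.0) = 0.3185
R = 1 / (1 − 0.3185) = 1.467
Css,max = 47.8 × 1.467 ≈ 70.1 µg/mL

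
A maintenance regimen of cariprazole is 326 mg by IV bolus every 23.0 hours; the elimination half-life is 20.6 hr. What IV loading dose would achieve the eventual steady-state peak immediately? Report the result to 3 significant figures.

605 mg

k = ln 2 / 20.6 = 0.03365 hr⁻¹
Accumulation ratio R = 1 / (1 − e^(−kτ)) = 1 / (1 − e^(−0.03365×23.0)) = 1 / (1 − 0.4612) = 1.856
Loading dose = maintenance dose × R = 326 × 1.856 ≈ 605 mg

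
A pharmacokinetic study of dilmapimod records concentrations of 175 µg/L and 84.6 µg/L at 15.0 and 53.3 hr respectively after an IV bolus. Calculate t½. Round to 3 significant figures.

k = ln(C₁/C₂) / (t₂ − t₁) = ln(175/84.6) / (53.3 − 15.0)
  = 0.7269 / 38.30 = 0.01898 hr⁻¹
t½ = ln 2 / k = ln 2 / 0.01898 ≈ 36.5 hours

36.5 hours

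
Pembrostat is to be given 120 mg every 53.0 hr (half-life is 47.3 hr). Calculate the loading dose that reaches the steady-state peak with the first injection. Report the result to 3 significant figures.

222 mg

k = ln 2 / 47.3 = 0.01465 hr⁻¹
Accumulation ratio R = 1 / (1 − e^(−kτ)) = 1 / (1 − e^(−0.01465×53.0)) = 1 / (1 − 0.4599) = 1.852
Loading dose = maintenance dose × R = 120 × 1.852 ≈ 222 mg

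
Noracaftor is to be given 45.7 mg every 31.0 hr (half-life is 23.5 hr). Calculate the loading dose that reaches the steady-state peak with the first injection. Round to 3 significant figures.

76.3 mg

k = ln 2 / 23.5 = 0.02950 hr⁻¹
Accumulation ratio R = 1 / (1 − e^(−kτ)) = 1 / (1 − e^(−0.02950×31.0)) = 1 / (1 − 0.4008) = 1.669
Loading dose = maintenance dose × R = 45.7 × 1.669 ≈ 76.3 mg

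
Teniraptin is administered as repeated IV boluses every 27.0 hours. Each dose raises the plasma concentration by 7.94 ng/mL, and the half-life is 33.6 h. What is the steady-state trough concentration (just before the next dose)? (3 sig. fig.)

10.7 ng/mL

k = ln 2 / 33.6 = 0.02063 h⁻¹
Fraction remaining after one interval: e^(−kτ) = e^(−0.02063 × 27.0) = 0.5729
R = 1 / (1 − 0.5729) = 2.342
Css,max = 7.94 × 2.342 = 18.59 ng/mL
Css,min = Css,max × e^(−kτ) = 18.59 × 0.5729 ≈ 10.7 ng/mL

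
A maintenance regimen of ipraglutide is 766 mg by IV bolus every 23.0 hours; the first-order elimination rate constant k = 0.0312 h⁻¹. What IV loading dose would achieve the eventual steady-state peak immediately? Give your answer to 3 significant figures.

Accumulation ratio R = 1 / (1 − e^(−kτ)) = 1 / (1 − e^(−0.03120×23.0)) = 1 / (1 − 0.4879) = 1.953
Loading dose = maintenance dose × R = 766 × 1.953 ≈ 1500 mg

1500 mg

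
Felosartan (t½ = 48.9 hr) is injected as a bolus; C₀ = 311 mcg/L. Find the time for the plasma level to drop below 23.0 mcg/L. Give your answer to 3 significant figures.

k = ln 2 / 48.9 = 0.01417 hr⁻¹
C(t) = C₀ e^(−kt)  ⇒  t = ln(C₀/C) / k
t = ln(311/23.0) / 0.01417 = 2.604 / 0.01417 ≈ 184 hours

184 hours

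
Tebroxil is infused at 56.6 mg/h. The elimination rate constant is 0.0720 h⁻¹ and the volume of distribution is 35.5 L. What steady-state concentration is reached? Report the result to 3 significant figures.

CL = k · V = 0.0720 × 35.5 = 2.556 L/h
Css = rate / CL = 56.6 / 2.556 ≈ 22.1 µg/mL

22.1 µg/mL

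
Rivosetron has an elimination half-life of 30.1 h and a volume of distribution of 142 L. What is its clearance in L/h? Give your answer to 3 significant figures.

3.27 L/h

k = ln 2 / t½ = ln 2 / 30.1 = 0.02303 h⁻¹
CL = k · V = 0.02303 × 142 ≈ 3.27 L/h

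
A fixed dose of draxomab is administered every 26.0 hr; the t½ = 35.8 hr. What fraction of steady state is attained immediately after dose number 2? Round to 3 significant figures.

k = ln 2 / 35.8 = 0.01936 hr⁻¹
f_n = 1 − e^(−nkτ) = 1 − e^(−2 × 0.01936 × 26.0) = 1 − e^(−1.007) = 1 − 0.3654 ≈ 0.635

0.635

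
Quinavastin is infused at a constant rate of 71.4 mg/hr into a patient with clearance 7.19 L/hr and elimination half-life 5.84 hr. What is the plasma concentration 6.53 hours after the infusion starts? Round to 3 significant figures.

Css = rate / CL = 71.4 / 7.19 = 9.930 µg/mL
k = ln 2 / 5.84 = 0.1187 hr⁻¹
C(t) = Css (1 − e^(−kt)) = 9.930 × (1 − e^(−0.7750)) = 9.930 × 0.5393 ≈ 5.36 µg/mL

5.36 µg/mL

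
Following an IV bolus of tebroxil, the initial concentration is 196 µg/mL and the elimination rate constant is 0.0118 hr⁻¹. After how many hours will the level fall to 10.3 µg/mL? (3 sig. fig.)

C(t) = C₀ e^(−kt)  ⇒  t = ln(C₀/C) / k
t = ln(196/10.3) / 0.01180 = 2.946 / 0.01180 ≈ 250 hours

250 hours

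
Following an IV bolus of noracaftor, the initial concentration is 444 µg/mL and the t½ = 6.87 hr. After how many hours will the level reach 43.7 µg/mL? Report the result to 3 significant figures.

23.0 hours

k = ln 2 / 6.87 = 0.1009 hr⁻¹
C(t) = C₀ e^(−kt)  ⇒  t = ln(C₀/C) / k
t = ln(444/43.7) / 0.1009 = 2.318 / 0.1009 ≈ 23.0 hours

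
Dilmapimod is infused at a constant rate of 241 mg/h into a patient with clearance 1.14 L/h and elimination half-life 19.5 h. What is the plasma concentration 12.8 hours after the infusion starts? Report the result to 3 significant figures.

Css = rate / CL = 241 / 1.14 = 211.4 mg/L
k = ln 2 / 19.5 = 0.03555 h⁻¹
C(t) = Css (1 − e^(−kt)) = 211.4 × (1 − e^(−0.4550)) = 211.4 × 0.3655 ≈ 77.3 mg/L

77.3 mg/L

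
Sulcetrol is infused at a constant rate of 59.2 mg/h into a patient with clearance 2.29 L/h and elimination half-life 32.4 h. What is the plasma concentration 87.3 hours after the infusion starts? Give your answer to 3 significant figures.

21.9 µg/mL

Css = rate / CL = 59.2 / 2.29 = 25.85 µg/mL
k = ln 2 / 32.4 = 0.02139 h⁻¹
C(t) = Css (1 − e^(−kt)) = 25.85 × (1 − e^(−1.868)) = 25.85 × 0.8455 ≈ 21.9 µg/mL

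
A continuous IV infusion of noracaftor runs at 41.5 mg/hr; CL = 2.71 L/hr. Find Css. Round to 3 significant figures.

Css = infusion rate / CL = 41.5 / 2.71 ≈ 15.3 mg/L

15.3 mg/L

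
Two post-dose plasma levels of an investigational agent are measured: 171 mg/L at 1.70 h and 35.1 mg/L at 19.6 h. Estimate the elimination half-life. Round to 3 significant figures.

7.84 hours

k = ln(C₁/C₂) / (t₂ − t₁) = ln(171/35.1) / (19.6 − 1.70)
  = 1.583 / 17.90 = 0.08846 h⁻¹
t½ = ln 2 / k = ln 2 / 0.08846 ≈ 7.84 hours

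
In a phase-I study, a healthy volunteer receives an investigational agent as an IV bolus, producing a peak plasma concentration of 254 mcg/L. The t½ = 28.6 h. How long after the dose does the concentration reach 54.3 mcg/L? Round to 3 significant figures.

63.7 hours

k = ln 2 / 28.6 = 0.02424 h⁻¹
C(t) = C₀ e^(−kt)  ⇒  t = ln(C₀/C) / k
t = ln(254/54.3) / 0.02424 = 1.543 / 0.02424 ≈ 63.7 hours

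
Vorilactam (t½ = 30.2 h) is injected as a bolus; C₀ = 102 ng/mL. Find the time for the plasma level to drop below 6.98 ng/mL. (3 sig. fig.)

117 hours

k = ln 2 / 30.2 = 0.02295 h⁻¹
C(t) = C₀ e^(−kt)  ⇒  t = ln(C₀/C) / k
t = ln(102/6.98) / 0.02295 = 2.682 / 0.02295 ≈ 117 hours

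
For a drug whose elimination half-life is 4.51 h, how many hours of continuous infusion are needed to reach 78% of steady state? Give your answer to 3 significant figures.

k = ln 2 / 4.51 = 0.1537 h⁻¹
f = 1 − e^(−kt)  ⇒  t = −ln(1 − f) / k
t = −ln(1 − 0.78) / 0.1537 = 1.514 / 0.1537 ≈ 9.85 hours

9.85 hours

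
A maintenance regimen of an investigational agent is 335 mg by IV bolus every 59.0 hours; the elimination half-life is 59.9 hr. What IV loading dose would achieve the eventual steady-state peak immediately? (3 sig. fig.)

677 mg

k = ln 2 / 59.9 = 0.01157 hr⁻¹
Accumulation ratio R = 1 / (1 − e^(−kτ)) = 1 / (1 − e^(−0.01157×59.0)) = 1 / (1 − 0.5052) = 2.021
Loading dose = maintenance dose × R = 335 × 2.021 ≈ 677 mg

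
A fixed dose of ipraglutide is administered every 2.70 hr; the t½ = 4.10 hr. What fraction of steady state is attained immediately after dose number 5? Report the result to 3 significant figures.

0.898

k = ln 2 / 4.10 = 0.1691 hr⁻¹
f_n = 1 − e^(−nkτ) = 1 − e^(−5 × 0.1691 × 2.70) = 1 − e^(−2.282) = 1 − 0.1020 ≈ 0.898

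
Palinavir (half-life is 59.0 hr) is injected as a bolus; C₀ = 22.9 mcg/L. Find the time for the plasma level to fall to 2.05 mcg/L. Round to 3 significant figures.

k = ln 2 / 59.0 = 0.01175 hr⁻¹
C(t) = C₀ e^(−kt)  ⇒  t = ln(C₀/C) / k
t = ln(22.9/2.05) / 0.01175 = 2.413 / 0.01175 ≈ 205 hours

205 hours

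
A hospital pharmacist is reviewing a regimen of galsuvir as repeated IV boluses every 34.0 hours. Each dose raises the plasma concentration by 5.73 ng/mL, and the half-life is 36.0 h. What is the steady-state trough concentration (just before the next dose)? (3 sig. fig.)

k = ln 2 / 36.0 = 0.01925 h⁻¹
Fraction remaining after one interval: e^(−kτ) = e^(−0.01925 × 34.0) = 0.5196
R = 1 / (1 − 0.5196) = 2.082
Css,max = 5.73 × 2.082 = 11.93 ng/mL
Css,min = Css,max × e^(−kτ) = 11.93 × 0.5196 ≈ 6.20 ng/mL

6.20 ng/mL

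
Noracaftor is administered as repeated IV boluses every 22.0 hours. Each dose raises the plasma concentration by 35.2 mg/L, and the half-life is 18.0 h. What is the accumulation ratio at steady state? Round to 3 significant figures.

k = ln 2 / 18.0 = 0.03851 h⁻¹
Fraction remaining after one interval: e^(−kτ) = e^(−0.03851 × 22.0) = 0.4286
R = 1 / (1 − 0.4286) = 1 / 0.5714 ≈ 1.75

1.75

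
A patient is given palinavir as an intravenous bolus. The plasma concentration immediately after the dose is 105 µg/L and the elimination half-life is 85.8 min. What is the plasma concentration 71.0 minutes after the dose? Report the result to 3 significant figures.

k = ln 2 / 85.8 = 0.008079 min⁻¹
71.0 min is 0.8275 half-lives, so C = 105 × (1/2)^0.8275 = 105 × 0.5635 ≈ 59.2 µg/L

59.2 µg/L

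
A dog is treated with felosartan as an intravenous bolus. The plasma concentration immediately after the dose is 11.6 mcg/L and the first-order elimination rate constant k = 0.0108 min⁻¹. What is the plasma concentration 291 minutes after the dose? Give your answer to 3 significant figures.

0.501 mcg/L

C(t) = C₀ e^(−kt) = 11.6 × e^(−0.01080 × 291) = 11.6 × e^(−3.143) = 11.6 × 0.04316 ≈ 0.501 mcg/L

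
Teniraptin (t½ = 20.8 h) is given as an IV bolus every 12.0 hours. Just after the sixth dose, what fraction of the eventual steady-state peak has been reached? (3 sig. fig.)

0.909

k = ln 2 / 20.8 = 0.03332 h⁻¹
f_n = 1 − e^(−nkτ) = 1 − e^(−6 × 0.03332 × 12.0) = 1 − e^(−2.399) = 1 − 0.09078 ≈ 0.909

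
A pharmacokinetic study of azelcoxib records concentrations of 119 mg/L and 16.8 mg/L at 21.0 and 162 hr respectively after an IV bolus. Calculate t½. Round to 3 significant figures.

k = ln(C₁/C₂) / (t₂ − t₁) = ln(119/16.8) / (162 − 21.0)
  = 1.958 / 141.0 = 0.01388 hr⁻¹
t½ = ln 2 / k = ln 2 / 0.01388 ≈ 49.9 hours

49.9 hours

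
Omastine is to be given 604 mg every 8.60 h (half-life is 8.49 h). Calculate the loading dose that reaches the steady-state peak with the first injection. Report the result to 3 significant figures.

1200 mg

k = ln 2 / 8.49 = 0.08164 h⁻¹
Accumulation ratio R = 1 / (1 − e^(−kτ)) = 1 / (1 − e^(−0.08164×8.60)) = 1 / (1 − 0.4955) = 1.982
Loading dose = maintenance dose × R = 604 × 1.982 ≈ 1200 mg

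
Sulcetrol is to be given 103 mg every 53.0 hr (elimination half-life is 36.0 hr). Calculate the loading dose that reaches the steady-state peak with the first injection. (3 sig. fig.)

161 mg

k = ln 2 / 36.0 = 0.01925 hr⁻¹
Accumulation ratio R = 1 / (1 − e^(−kτ)) = 1 / (1 − e^(−0.01925×53.0)) = 1 / (1 − 0.3604) = 1.564
Loading dose = maintenance dose × R = 103 × 1.564 ≈ 161 mg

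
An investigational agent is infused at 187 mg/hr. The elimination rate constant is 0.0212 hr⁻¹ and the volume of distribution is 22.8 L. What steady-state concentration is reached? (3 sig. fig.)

CL = k · V = 0.0212 × 22.8 = 0.4834 L/hr
Css = rate / CL = 187 / 0.4834 ≈ 387 mg/L

387 mg/L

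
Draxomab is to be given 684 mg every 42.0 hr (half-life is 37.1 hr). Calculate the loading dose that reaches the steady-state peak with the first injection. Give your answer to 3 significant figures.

1260 mg

k = ln 2 / 37.1 = 0.01868 hr⁻¹
Accumulation ratio R = 1 / (1 − e^(−kτ)) = 1 / (1 − e^(−0.01868×42.0)) = 1 / (1 − 0.4563) = 1.839
Loading dose = maintenance dose × R = 684 × 1.839 ≈ 1260 mg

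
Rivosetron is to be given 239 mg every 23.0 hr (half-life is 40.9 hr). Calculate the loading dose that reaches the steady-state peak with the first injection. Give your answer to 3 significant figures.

740 mg

k = ln 2 / 40.9 = 0.01695 hr⁻¹
Accumulation ratio R = 1 / (1 − e^(−kτ)) = 1 / (1 − e^(−0.01695×23.0)) = 1 / (1 − 0.6772) = 3.098
Loading dose = maintenance dose × R = 239 × 3.098 ≈ 740 mg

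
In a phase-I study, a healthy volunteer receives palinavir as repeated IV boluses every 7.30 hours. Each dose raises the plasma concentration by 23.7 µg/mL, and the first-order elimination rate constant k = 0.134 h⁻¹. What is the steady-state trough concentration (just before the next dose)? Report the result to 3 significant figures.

14.3 µg/mL

Fraction remaining after one interval: e^(−kτ) = e^(−0.1340 × 7.30) = 0.3760
R = 1 / (1 − 0.3760) = 1.603
Css,max = 23.7 × 1.603 = 37.98 µg/mL
Css,min = Css,max × e^(−kτ) = 37.98 × 0.3760 ≈ 14.3 µg/mL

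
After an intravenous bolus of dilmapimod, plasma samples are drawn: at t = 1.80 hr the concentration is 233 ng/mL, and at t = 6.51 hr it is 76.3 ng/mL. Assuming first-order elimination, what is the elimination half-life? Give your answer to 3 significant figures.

2.92 hours

k = ln(C₁/C₂) / (t₂ − t₁) = ln(233/76.3) / (6.51 − 1.80)
  = 1.116 / 4.710 = 0.2370 hr⁻¹
t½ = ln 2 / k = ln 2 / 0.2370 ≈ 2.92 hours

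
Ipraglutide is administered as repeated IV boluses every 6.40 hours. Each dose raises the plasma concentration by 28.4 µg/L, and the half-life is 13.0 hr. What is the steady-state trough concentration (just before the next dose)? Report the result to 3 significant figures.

k = ln 2 / 13.0 = 0.05332 hr⁻¹
Fraction remaining after one interval: e^(−kτ) = e^(−0.05332 × 6.40) = 0.7109
R = 1 / (1 − 0.7109) = 3.459
Css,max = 28.4 × 3.459 = 98.23 µg/L
Css,min = Css,max × e^(−kτ) = 98.23 × 0.7109 ≈ 69.8 µg/L

69.8 µg/L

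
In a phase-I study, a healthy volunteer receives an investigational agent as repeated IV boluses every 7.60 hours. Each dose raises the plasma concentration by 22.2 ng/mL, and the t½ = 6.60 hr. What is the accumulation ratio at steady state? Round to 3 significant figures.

1.82

k = ln 2 / 6.60 = 0.1050 hr⁻¹
Fraction remaining after one interval: e^(−kτ) = e^(−0.1050 × 7.60) = 0.4502
R = 1 / (1 − 0.4502) = 1 / 0.5498 ≈ 1.82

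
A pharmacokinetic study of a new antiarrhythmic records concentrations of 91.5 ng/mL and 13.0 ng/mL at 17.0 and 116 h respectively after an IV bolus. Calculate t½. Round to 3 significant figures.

k = ln(C₁/C₂) / (t₂ − t₁) = ln(91.5/13.0) / (116 − 17.0)
  = 1.951 / 99.00 = 0.01971 h⁻¹
t½ = ln 2 / k = ln 2 / 0.01971 ≈ 35.2 hours

35.2 hours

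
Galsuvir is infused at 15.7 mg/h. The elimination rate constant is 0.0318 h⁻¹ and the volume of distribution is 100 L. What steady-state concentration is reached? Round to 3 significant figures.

CL = k · V = 0.0318 × 100 = 3.180 L/h
Css = rate / CL = 15.7 / 3.180 ≈ 4.94 µg/mL

4.94 µg/mL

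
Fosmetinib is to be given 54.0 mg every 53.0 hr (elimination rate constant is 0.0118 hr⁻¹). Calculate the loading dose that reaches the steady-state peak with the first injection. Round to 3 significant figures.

116 mg

Accumulation ratio R = 1 / (1 − e^(−kτ)) = 1 / (1 − e^(−0.01180×53.0)) = 1 / (1 − 0.5350) = 2.151
Loading dose = maintenance dose × R = 54.0 × 2.151 ≈ 116 mg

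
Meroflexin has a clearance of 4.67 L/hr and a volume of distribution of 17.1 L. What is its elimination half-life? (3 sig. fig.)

2.54 hours

k = CL / V = 4.67 / 17.1 = 0.2731 hr⁻¹
t½ = ln 2 / k = ln 2 / 0.2731 ≈ 2.54 hours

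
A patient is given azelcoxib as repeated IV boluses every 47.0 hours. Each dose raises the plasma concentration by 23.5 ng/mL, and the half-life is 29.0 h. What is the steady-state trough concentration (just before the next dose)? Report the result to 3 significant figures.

k = ln 2 / 29.0 = 0.02390 h⁻¹
Fraction remaining after one interval: e^(−kτ) = e^(−0.02390 × 47.0) = 0.3252
R = 1 / (1 − 0.3252) = 1.482
Css,max = 23.5 × 1.482 = 34.82 ng/mL
Css,min = Css,max × e^(−kτ) = 34.82 × 0.3252 ≈ 11.3 ng/mL

11.3 ng/mL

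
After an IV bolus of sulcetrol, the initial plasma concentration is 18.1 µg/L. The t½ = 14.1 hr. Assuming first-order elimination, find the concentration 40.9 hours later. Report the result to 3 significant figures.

2.42 µg/L

k = ln 2 / 14.1 = 0.04916 hr⁻¹
40.9 hr is 2.901 half-lives, so C = 18.1 × (1/2)^2.901 = 18.1 × 0.1339 ≈ 2.42 µg/L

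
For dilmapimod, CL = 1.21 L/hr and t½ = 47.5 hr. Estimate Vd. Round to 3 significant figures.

k = ln 2 / t½ = ln 2 / 47.5 = 0.01459 hr⁻¹
V = CL / k = 1.21 / 0.01459 ≈ 82.9 L

82.9 L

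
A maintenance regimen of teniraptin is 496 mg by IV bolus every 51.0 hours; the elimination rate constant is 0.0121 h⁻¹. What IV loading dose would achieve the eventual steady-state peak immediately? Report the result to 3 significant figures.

Accumulation ratio R = 1 / (1 − e^(−kτ)) = 1 / (1 − e^(−0.01210×51.0)) = 1 / (1 − 0.5395) = 2.172
Loading dose = maintenance dose × R = 496 × 2.172 ≈ 1080 mg

1080 mg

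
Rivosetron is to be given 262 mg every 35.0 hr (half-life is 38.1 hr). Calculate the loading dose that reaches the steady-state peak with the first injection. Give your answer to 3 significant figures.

k = ln 2 / 38.1 = 0.01819 hr⁻¹
Accumulation ratio R = 1 / (1 − e^(−kτ)) = 1 / (1 − e^(−0.01819×35.0)) = 1 / (1 − 0.5290) = 2.123
Loading dose = maintenance dose × R = 262 × 2.123 ≈ 556 mg

556 mg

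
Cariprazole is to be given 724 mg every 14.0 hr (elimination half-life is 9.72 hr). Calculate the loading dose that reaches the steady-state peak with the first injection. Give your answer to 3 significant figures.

k = ln 2 / 9.72 = 0.07131 hr⁻¹
Accumulation ratio R = 1 / (1 − e^(−kτ)) = 1 / (1 − e^(−0.07131×14.0)) = 1 / (1 − 0.3685) = 1.583
Loading dose = maintenance dose × R = 724 × 1.583 ≈ 1150 mg

1150 mg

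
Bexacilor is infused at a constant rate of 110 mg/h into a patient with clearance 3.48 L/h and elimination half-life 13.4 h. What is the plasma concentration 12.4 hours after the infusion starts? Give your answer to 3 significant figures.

15.0 µg/mL

Css = rate / CL = 110 / 3.48 = 31.61 µg/mL
k = ln 2 / 13.4 = 0.05173 h⁻¹
C(t) = Css (1 − e^(−kt)) = 31.61 × (1 − e^(−0.6414)) = 31.61 × 0.4735 ≈ 15.0 µg/mL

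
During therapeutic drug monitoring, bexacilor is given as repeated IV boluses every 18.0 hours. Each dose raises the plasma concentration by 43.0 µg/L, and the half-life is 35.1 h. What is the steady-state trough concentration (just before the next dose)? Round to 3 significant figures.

101 µg/L

k = ln 2 / 35.1 = 0.01975 h⁻¹
Fraction remaining after one interval: e^(−kτ) = e^(−0.01975 × 18.0) = 0.7009
R = 1 / (1 − 0.7009) = 3.343
Css,max = 43.0 × 3.343 = 143.7 µg/L
Css,min = Css,max × e^(−kτ) = 143.7 × 0.7009 ≈ 101 µg/L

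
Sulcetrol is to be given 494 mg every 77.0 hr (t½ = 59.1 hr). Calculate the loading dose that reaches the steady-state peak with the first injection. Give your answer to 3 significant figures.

831 mg

k = ln 2 / 59.1 = 0.01173 hr⁻¹
Accumulation ratio R = 1 / (1 − e^(−kτ)) = 1 / (1 − e^(−0.01173×77.0)) = 1 / (1 − 0.4053) = 1.682
Loading dose = maintenance dose × R = 494 × 1.682 ≈ 831 mg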